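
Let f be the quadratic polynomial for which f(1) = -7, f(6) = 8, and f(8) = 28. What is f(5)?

1

Using the Lagrange interpolation formula with nodes 1, 6, 8:
  L_0(x) = (x - 6)(x - 8) / 35
  L_1(x) = (x - 1)(x - 8) / -10
  L_2(x) = (x - 1)(x - 6) / 14
Then f(x) = -7·L_0(x) + 8·L_1(x) + 28·L_2(x).
Expanding and collecting terms gives f(x) = x^2 - 4x - 4.
Evaluating at x = 5: f(5) = 1.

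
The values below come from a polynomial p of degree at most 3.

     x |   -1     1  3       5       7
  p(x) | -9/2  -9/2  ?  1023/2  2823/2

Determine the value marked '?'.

On equispaced nodes a degree-3 polynomial has vanishing fourth forward difference, so
  p(-1) - 4·p(1) + 6·p(3) - 4·p(5) + p(7) = 0.
Substituting the known values and solving for p(3):
  6·p(3) = 621
  p(3) = 207/2.

207/2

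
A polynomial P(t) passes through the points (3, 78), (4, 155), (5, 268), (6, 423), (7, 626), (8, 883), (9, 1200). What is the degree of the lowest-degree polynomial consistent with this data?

Forward differences of the values at t = 3, 4, 5, 6, 7, 8, 9:
  P  : 78  155  268  423  626  883  1200
  Δ  : 77  113  155  203  257  317
  Δ^2: 36  42  48  54  60
  Δ^3: 6  6  6  6
  Δ^4: 0  0  0
  Δ^5: 0  0
  Δ^6: 0
The third differences are constant (6) and nonzero, while all higher differences vanish, so the minimal degree is 3.

3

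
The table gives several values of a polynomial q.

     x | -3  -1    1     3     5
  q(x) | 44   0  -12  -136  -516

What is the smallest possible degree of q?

3

Forward differences of the values at x = -3, -1, 1, 3, 5:
  q  : 44  0  -12  -136  -516
  Δ  : -44  -12  -124  -380
  Δ^2: 32  -112  -256
  Δ^3: -144  -144
  Δ^4: 0
The third differences are constant (-144) and nonzero, while all higher differences vanish, so the minimal degree is 3.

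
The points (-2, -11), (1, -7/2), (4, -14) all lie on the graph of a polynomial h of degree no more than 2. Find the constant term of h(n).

-4

Write h(n) = an^2 + bn + c. Substituting each data point gives a linear system:
  4a - 2b + c = -11
  a + b + c = -7/2
  16a + 4b + c = -14
Solving the system yields a = -1, b = 3/2, c = -4.
So h(n) = -n^2 + (3/2)n - 4.
The constant term is -4.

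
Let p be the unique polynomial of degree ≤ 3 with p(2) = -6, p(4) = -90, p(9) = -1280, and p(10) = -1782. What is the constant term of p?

Write p(u) = au^3 + bu^2 + cu + d. Substituting each data point gives a linear system:
  8a + 4b + 2c + d = -6
  64a + 16b + 4c + d = -90
  729a + 81b + 9c + d = -1280
  1000a + 100b + 10c + d = -1782
Solving the system yields a = -2, b = 2, c = 2, d = -2.
So p(u) = -2u^3 + 2u^2 + 2u - 2.
The constant term is -2.

-2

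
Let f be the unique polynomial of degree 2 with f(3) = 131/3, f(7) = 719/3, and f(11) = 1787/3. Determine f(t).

Write f(t) = at^2 + bt + c. Substituting each data point gives a linear system:
  9a + 3b + c = 131/3
  49a + 7b + c = 719/3
  121a + 11b + c = 1787/3
Solving the system yields a = 5, b = -1, c = 5/3.
So f(t) = 5t² - t + 5/3.
Check: f(3) = 131/3. ✓

f(t) = 5t^2 - t + 5/3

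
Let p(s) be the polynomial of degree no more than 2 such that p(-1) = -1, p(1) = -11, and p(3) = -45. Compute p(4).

Forward differences of the values at s = -1, 1, 3:
  p  : -1  -11  -45
  Δ  : -10  -34
  Δ^2: -24
The second differences are constant, confirming degree 2.
Interpolating (Newton forward form) and evaluating at s = 4 gives p(4) = -71.

-71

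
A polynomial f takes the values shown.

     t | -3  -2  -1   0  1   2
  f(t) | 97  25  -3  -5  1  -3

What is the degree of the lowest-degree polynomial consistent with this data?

Forward differences of the values at t = -3, -2, -1, 0, 1, 2:
  f  : 97  25  -3  -5  1  -3
  Δ  : -72  -28  -2  6  -4
  Δ^2: 44  26  8  -10
  Δ^3: -18  -18  -18
  Δ^4: 0  0
  Δ^5: 0
The third differences are constant (-18) and nonzero, while all higher differences vanish, so the minimal degree is 3.

3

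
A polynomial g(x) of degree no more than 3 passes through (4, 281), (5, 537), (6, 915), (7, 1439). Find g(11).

Using the Lagrange interpolation formula with nodes 4, 5, 6, 7:
  L_0(x) = (x - 5)(x - 6)(x - 7) / -6
  L_1(x) = (x - 4)(x - 6)(x - 7) / 2
  L_2(x) = (x - 4)(x - 5)(x - 7) / -2
  L_3(x) = (x - 4)(x - 5)(x - 6) / 6
Then g(x) = 281·L_0(x) + 537·L_1(x) + 915·L_2(x) + 1439·L_3(x).
Expanding and collecting terms gives g(x) = 4x³ + x² + 3x - 3.
Evaluating at x = 11: g(11) = 5475.

5475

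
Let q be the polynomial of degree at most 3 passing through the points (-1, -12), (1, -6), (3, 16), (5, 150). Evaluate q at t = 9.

1138

Write q(t) = at^3 + bt^2 + ct + d. Substituting each data point gives a linear system:
  -a + b - c + d = -12
  a + b + c + d = -6
  27a + 9b + 3c + d = 16
  125a + 25b + 5c + d = 150
Solving the system yields a = 2, b = -4, c = 1, d = -5.
So q(t) = 2t^3 - 4t^2 + t - 5.
Then q(9) = 1138.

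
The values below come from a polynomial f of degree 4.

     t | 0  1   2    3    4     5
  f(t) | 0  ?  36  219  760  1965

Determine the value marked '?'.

On equispaced nodes a degree-4 polynomial has vanishing fifth forward difference, so
  - f(0) + 5·f(1) - 10·f(2) + 10·f(3) - 5·f(4) + f(5) = 0.
Substituting the known values and solving for f(1):
  5·f(1) = 5
  f(1) = 1.

1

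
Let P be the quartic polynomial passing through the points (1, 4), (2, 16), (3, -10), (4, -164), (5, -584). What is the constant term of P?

Write P(n) = an^4 + bn^3 + cn^2 + dn + e. Substituting each data point gives a linear system:
  a + b + c + d + e = 4
  16a + 8b + 4c + 2d + e = 16
  81a + 27b + 9c + 3d + e = -10
  256a + 64b + 16c + 4d + e = -164
  625a + 125b + 25c + 5d + e = -584
Solving the system yields a = -2, b = 5, c = 1, d = 4, e = -4.
So P(n) = -2n⁴ + 5n³ + n² + 4n - 4.
The constant term is -4.

-4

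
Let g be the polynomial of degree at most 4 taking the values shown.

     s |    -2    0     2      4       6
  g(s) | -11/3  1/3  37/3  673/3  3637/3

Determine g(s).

Write g(s) = as^4 + bs^3 + cs^2 + ds + e. Substituting each data point gives a linear system:
  16a - 8b + 4c - 2d + e = -11/3
  e = 1/3
  16a + 8b + 4c + 2d + e = 37/3
  256a + 64b + 16c + 4d + e = 673/3
  1296a + 216b + 36c + 6d + e = 3637/3
Solving the system yields a = 1, b = 0, c = -3, d = 4, e = 1/3.
So g(s) = s^4 - 3s^2 + 4s + 1/3.
Check: g(-2) = -11/3. ✓

g(s) = s^4 - 3s^2 + 4s + 1/3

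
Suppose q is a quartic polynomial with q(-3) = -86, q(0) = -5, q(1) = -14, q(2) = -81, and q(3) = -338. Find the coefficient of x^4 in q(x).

Write q(x) = ax^4 + bx^3 + cx^2 + dx + e. Substituting each data point gives a linear system:
  81a - 27b + 9c - 3d + e = -86
  e = -5
  a + b + c + d + e = -14
  16a + 8b + 4c + 2d + e = -81
  81a + 27b + 9c + 3d + e = -338
Solving the system yields a = -3, b = -4, c = 4, d = -6, e = -5.
So q(x) = -3x^4 - 4x^3 + 4x^2 - 6x - 5.
The leading coefficient is -3.

-3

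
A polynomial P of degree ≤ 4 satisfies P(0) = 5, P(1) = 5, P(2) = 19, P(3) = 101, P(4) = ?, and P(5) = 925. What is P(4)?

On equispaced nodes a degree-4 polynomial has vanishing fifth forward difference, so
  - P(0) + 5·P(1) - 10·P(2) + 10·P(3) - 5·P(4) + P(5) = 0.
Substituting the known values and solving for P(4):
  -5·P(4) = -1765
  P(4) = 353.

353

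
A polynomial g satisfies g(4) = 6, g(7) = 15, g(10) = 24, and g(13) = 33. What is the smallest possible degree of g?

Forward differences of the values at n = 4, 7, 10, 13:
  g  : 6  15  24  33
  Δ  : 9  9  9
  Δ^2: 0  0
  Δ^3: 0
The first differences are constant (9) and nonzero, while all higher differences vanish, so the minimal degree is 1.

1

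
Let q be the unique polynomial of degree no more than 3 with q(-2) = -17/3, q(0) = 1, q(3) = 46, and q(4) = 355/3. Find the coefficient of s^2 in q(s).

Write q(s) = as^3 + bs^2 + cs + d. Substituting each data point gives a linear system:
  -8a + 4b - 2c + d = -17/3
  d = 1
  27a + 9b + 3c + d = 46
  64a + 16b + 4c + d = 355/3
Solving the system yields a = 2, b = 1/3, c = -4, d = 1.
So q(s) = 2s^3 + (1/3)s^2 - 4s + 1.
The coefficient of s^2 is 1/3.

1/3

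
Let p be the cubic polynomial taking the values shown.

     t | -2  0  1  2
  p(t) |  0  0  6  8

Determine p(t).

Using the Lagrange interpolation formula with nodes -2, 0, 1, 2:
  L_0(t) = t(t - 1)(t - 2) / -24
  L_1(t) = (t + 2)(t - 1)(t - 2) / 4
  L_2(t) = (t + 2)t(t - 2) / -3
  L_3(t) = (t + 2)t(t - 1) / 8
Then p(t) = 0·L_0(t) + 0·L_1(t) + 6·L_2(t) + 8·L_3(t).
Expanding and collecting terms gives p(t) = -t³ + t² + 6t.
Check: p(0) = 0. ✓

p(t) = -t^3 + t^2 + 6t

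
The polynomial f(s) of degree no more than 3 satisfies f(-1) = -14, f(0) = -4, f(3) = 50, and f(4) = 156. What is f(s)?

f(s) = 4s^3 - 6s^2 - 4

Write f(s) = as^3 + bs^2 + cs + d. Substituting each data point gives a linear system:
  -a + b - c + d = -14
  d = -4
  27a + 9b + 3c + d = 50
  64a + 16b + 4c + d = 156
Solving the system yields a = 4, b = -6, c = 0, d = -4.
So f(s) = 4s³ - 6s² - 4.
Check: f(0) = -4. ✓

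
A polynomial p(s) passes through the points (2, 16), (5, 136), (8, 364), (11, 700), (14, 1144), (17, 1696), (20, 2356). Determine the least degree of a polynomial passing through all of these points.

2

Forward differences of the values at s = 2, 5, 8, 11, 14, 17, 20:
  p  : 16  136  364  700  1144  1696  2356
  Δ  : 120  228  336  444  552  660
  Δ^2: 108  108  108  108  108
  Δ^3: 0  0  0  0
  Δ^4: 0  0  0
  Δ^5: 0  0
  Δ^6: 0
The second differences are constant (108) and nonzero, while all higher differences vanish, so the minimal degree is 2.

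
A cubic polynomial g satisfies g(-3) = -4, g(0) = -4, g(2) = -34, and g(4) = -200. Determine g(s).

Using the Lagrange interpolation formula with nodes -3, 0, 2, 4:
  L_0(s) = s(s - 2)(s - 4) / -105
  L_1(s) = (s + 3)(s - 2)(s - 4) / 24
  L_2(s) = (s + 3)s(s - 4) / -20
  L_3(s) = (s + 3)s(s - 2) / 56
Then g(s) = -4·L_0(s) - 4·L_1(s) - 34·L_2(s) - 200·L_3(s).
Expanding and collecting terms gives g(s) = -2s^3 - 5s^2 + 3s - 4.
Check: g(0) = -4. ✓

g(s) = -2s^3 - 5s^2 + 3s - 4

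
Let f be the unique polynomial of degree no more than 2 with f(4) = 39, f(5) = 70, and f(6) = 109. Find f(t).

Using the Lagrange interpolation formula with nodes 4, 5, 6:
  L_0(t) = (t - 5)(t - 6) / 2
  L_1(t) = (t - 4)(t - 6) / -1
  L_2(t) = (t - 4)(t - 5) / 2
Then f(t) = 39·L_0(t) + 70·L_1(t) + 109·L_2(t).
Expanding and collecting terms gives f(t) = 4t^2 - 5t - 5.
Check: f(6) = 109. ✓

f(t) = 4t^2 - 5t - 5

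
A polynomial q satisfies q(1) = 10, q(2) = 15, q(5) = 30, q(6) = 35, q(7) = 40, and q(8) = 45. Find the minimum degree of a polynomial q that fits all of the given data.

Divided differences on the nodes 1, 2, 5, 6, 7, 8:
  order 0: 10  15  30  35  40  45
  order 1: 5  5  5  5  5
  order 2: 0  0  0  0
  order 3: 0  0  0
  order 4: 0  0
  order 5: 0
The order-1 divided differences are all 5 (nonzero) and every higher order vanishes, so the data lies on a polynomial of degree exactly 1.

1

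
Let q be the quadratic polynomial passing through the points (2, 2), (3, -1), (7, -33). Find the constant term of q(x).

Write q(x) = ax^2 + bx + c. Substituting each data point gives a linear system:
  4a + 2b + c = 2
  9a + 3b + c = -1
  49a + 7b + c = -33
Solving the system yields a = -1, b = 2, c = 2.
So q(x) = -x² + 2x + 2.
The constant term is 2.

2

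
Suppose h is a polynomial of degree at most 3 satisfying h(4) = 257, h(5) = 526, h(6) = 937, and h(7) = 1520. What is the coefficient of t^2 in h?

-4

Write h(t) = at^3 + bt^2 + ct + d. Substituting each data point gives a linear system:
  64a + 16b + 4c + d = 257
  125a + 25b + 5c + d = 526
  216a + 36b + 6c + d = 937
  343a + 49b + 7c + d = 1520
Solving the system yields a = 5, b = -4, c = 0, d = 1.
So h(t) = 5t^3 - 4t^2 + 1.
The coefficient of t^2 is -4.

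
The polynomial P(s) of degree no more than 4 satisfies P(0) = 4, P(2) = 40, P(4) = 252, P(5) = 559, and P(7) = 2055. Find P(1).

15

Using the Lagrange interpolation formula with nodes 0, 2, 4, 5, 7:
  L_0(s) = (s - 2)(s - 4)(s - 5)(s - 7) / 280
  L_1(s) = s(s - 4)(s - 5)(s - 7) / -60
  L_2(s) = s(s - 2)(s - 5)(s - 7) / 24
  L_3(s) = s(s - 2)(s - 4)(s - 7) / -30
  L_4(s) = s(s - 2)(s - 4)(s - 5) / 210
Then P(s) = 4·L_0(s) + 40·L_1(s) + 252·L_2(s) + 559·L_3(s) + 2055·L_4(s).
Expanding and collecting terms gives P(s) = s⁴ - 2s³ + 6s² + 6s + 4.
Evaluating at s = 1: P(1) = 15.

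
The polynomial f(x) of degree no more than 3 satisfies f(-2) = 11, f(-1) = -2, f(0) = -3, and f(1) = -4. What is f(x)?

Using the Lagrange interpolation formula with nodes -2, -1, 0, 1:
  L_0(x) = (x + 1)x(x - 1) / -6
  L_1(x) = (x + 2)x(x - 1) / 2
  L_2(x) = (x + 2)(x + 1)(x - 1) / -2
  L_3(x) = (x + 2)(x + 1)x / 6
Then f(x) = 11·L_0(x) - 2·L_1(x) - 3·L_2(x) - 4·L_3(x).
Expanding and collecting terms gives f(x) = -2x^3 + x - 3.
Check: f(0) = -3. ✓

f(x) = -2x^3 + x - 3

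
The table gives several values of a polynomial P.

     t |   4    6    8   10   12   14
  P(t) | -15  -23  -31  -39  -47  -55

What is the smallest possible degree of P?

Forward differences of the values at t = 4, 6, 8, 10, 12, 14:
  P  : -15  -23  -31  -39  -47  -55
  Δ  : -8  -8  -8  -8  -8
  Δ^2: 0  0  0  0
  Δ^3: 0  0  0
  Δ^4: 0  0
  Δ^5: 0
The first differences are constant (-8) and nonzero, while all higher differences vanish, so the minimal degree is 1.

1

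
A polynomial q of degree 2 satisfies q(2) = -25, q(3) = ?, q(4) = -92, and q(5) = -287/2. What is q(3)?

The 3 known points determine the degree-2 polynomial uniquely.
Write q(s) = as^2 + bs + c. Substituting each data point gives a linear system:
  4a + 2b + c = -25
  16a + 4b + c = -92
  25a + 5b + c = -287/2
Solving the system yields a = -6, b = 5/2, c = -6.
So q(s) = -6s^2 + (5/2)s - 6.
Then q(3) = -105/2.

-105/2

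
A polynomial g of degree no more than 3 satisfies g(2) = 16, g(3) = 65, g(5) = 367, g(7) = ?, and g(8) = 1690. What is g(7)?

1101

The 4 known points determine the degree-3 polynomial uniquely.
Write g(n) = an^3 + bn^2 + cn + d. Substituting each data point gives a linear system:
  8a + 4b + 2c + d = 16
  27a + 9b + 3c + d = 65
  125a + 25b + 5c + d = 367
  512a + 64b + 8c + d = 1690
Solving the system yields a = 4, b = -6, c = 3, d = 2.
So g(n) = 4n³ - 6n² + 3n + 2.
Then g(7) = 1101.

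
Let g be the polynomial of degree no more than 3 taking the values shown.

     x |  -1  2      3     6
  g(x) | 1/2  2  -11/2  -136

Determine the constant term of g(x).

-1

Write g(x) = ax^3 + bx^2 + cx + d. Substituting each data point gives a linear system:
  -a + b - c + d = 1/2
  8a + 4b + 2c + d = 2
  27a + 9b + 3c + d = -11/2
  216a + 36b + 6c + d = -136
Solving the system yields a = -1, b = 2, c = 3/2, d = -1.
So g(x) = -x³ + 2x² + (3/2)x - 1.
The constant term is -1.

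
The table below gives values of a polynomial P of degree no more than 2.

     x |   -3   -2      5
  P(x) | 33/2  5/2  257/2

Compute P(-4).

77/2

Write P(x) = ax^2 + bx + c. Substituting each data point gives a linear system:
  9a - 3b + c = 33/2
  4a - 2b + c = 5/2
  25a + 5b + c = 257/2
Solving the system yields a = 4, b = 6, c = -3/2.
So P(x) = 4x² + 6x - 3/2.
Then P(-4) = 77/2.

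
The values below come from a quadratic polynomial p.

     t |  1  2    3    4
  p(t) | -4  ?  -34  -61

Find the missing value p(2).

-15

On equispaced nodes a degree-2 polynomial has vanishing third forward difference, so
  - p(1) + 3·p(2) - 3·p(3) + p(4) = 0.
Substituting the known values and solving for p(2):
  3·p(2) = -45
  p(2) = -15.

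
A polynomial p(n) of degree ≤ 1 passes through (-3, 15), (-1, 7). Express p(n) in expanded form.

p(n) = -4n + 3

Write p(n) = an + b. Substituting each data point gives a linear system:
  -3a + b = 15
  -a + b = 7
Solving the system yields a = -4, b = 3.
So p(n) = -4n + 3.
Check: p(-3) = 15. ✓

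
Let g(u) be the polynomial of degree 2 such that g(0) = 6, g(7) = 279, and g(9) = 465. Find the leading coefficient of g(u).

6

Write g(u) = au^2 + bu + c. Substituting each data point gives a linear system:
  c = 6
  49a + 7b + c = 279
  81a + 9b + c = 465
Solving the system yields a = 6, b = -3, c = 6.
So g(u) = 6u^2 - 3u + 6.
The leading coefficient is 6.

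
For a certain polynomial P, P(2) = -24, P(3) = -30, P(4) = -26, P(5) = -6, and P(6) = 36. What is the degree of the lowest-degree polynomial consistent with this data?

Forward differences of the values at n = 2, 3, 4, 5, 6:
  P  : -24  -30  -26  -6  36
  Δ  : -6  4  20  42
  Δ^2: 10  16  22
  Δ^3: 6  6
  Δ^4: 0
The third differences are constant (6) and nonzero, while all higher differences vanish, so the minimal degree is 3.

3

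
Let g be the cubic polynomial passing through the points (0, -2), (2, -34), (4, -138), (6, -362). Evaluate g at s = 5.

Forward differences of the values at s = 0, 2, 4, 6:
  g  : -2  -34  -138  -362
  Δ  : -32  -104  -224
  Δ^2: -72  -120
  Δ^3: -48
The third differences are constant, confirming degree 3.
Interpolating (Newton forward form) and evaluating at s = 5 gives g(5) = -232.

-232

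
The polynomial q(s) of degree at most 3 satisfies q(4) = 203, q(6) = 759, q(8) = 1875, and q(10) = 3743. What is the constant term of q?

3

Write q(s) = as^3 + bs^2 + cs + d. Substituting each data point gives a linear system:
  64a + 16b + 4c + d = 203
  216a + 36b + 6c + d = 759
  512a + 64b + 8c + d = 1875
  1000a + 100b + 10c + d = 3743
Solving the system yields a = 4, b = -2, c = -6, d = 3.
So q(s) = 4s^3 - 2s^2 - 6s + 3.
The constant term is 3.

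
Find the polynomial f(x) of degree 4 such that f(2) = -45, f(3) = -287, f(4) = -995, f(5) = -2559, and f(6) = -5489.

f(x) = -5x^4 + 5x^3 - 3x^2 + 3x + 1

Write f(x) = ax^4 + bx^3 + cx^2 + dx + e. Substituting each data point gives a linear system:
  16a + 8b + 4c + 2d + e = -45
  81a + 27b + 9c + 3d + e = -287
  256a + 64b + 16c + 4d + e = -995
  625a + 125b + 25c + 5d + e = -2559
  1296a + 216b + 36c + 6d + e = -5489
Solving the system yields a = -5, b = 5, c = -3, d = 3, e = 1.
So f(x) = -5x^4 + 5x^3 - 3x^2 + 3x + 1.
Check: f(4) = -995. ✓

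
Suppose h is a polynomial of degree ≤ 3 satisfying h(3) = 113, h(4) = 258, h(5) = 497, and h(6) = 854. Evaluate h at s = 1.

Write h(s) = as^3 + bs^2 + cs + d. Substituting each data point gives a linear system:
  27a + 9b + 3c + d = 113
  64a + 16b + 4c + d = 258
  125a + 25b + 5c + d = 497
  216a + 36b + 6c + d = 854
Solving the system yields a = 4, b = -1, c = 4, d = 2.
So h(s) = 4s^3 - s^2 + 4s + 2.
Then h(1) = 9.

9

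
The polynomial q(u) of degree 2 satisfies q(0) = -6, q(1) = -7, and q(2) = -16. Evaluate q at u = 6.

-132

Write q(u) = au^2 + bu + c. Substituting each data point gives a linear system:
  c = -6
  a + b + c = -7
  4a + 2b + c = -16
Solving the system yields a = -4, b = 3, c = -6.
So q(u) = -4u² + 3u - 6.
Then q(6) = -132.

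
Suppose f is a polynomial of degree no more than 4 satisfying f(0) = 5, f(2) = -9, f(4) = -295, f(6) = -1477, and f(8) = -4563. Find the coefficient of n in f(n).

5

Write f(n) = an^4 + bn^3 + cn^2 + dn + e. Substituting each data point gives a linear system:
  e = 5
  16a + 8b + 4c + 2d + e = -9
  256a + 64b + 16c + 4d + e = -295
  1296a + 216b + 36c + 6d + e = -1477
  4096a + 512b + 64c + 8d + e = -4563
Solving the system yields a = -1, b = -1, c = 0, d = 5, e = 5.
So f(n) = -n^4 - n^3 + 5n + 5.
The coefficient of n is 5.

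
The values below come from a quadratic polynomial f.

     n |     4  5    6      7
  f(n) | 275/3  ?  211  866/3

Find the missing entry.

436/3

The 3 known points determine the degree-2 polynomial uniquely.
Write f(n) = an^2 + bn + c. Substituting each data point gives a linear system:
  16a + 4b + c = 275/3
  36a + 6b + c = 211
  49a + 7b + c = 866/3
Solving the system yields a = 6, b = -1/3, c = -3.
So f(n) = 6n^2 - (1/3)n - 3.
Then f(5) = 436/3.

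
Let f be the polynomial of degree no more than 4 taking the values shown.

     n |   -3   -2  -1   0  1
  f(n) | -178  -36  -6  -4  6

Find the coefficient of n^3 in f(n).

2

Write f(n) = an^4 + bn^3 + cn^2 + dn + e. Substituting each data point gives a linear system:
  81a - 27b + 9c - 3d + e = -178
  16a - 8b + 4c - 2d + e = -36
  a - b + c - d + e = -6
  e = -4
  a + b + c + d + e = 6
Solving the system yields a = -2, b = 2, c = 6, d = 4, e = -4.
So f(n) = -2n⁴ + 2n³ + 6n² + 4n - 4.
The coefficient of n^3 is 2.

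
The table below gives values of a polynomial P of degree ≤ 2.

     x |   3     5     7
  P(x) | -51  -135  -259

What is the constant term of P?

0

Write P(x) = ax^2 + bx + c. Substituting each data point gives a linear system:
  9a + 3b + c = -51
  25a + 5b + c = -135
  49a + 7b + c = -259
Solving the system yields a = -5, b = -2, c = 0.
So P(x) = -5x^2 - 2x.
The constant term is 0.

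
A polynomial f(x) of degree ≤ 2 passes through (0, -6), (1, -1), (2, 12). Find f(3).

Forward differences of the values at x = 0, 1, 2:
  f  : -6  -1  12
  Δ  : 5  13
  Δ^2: 8
The second differences are constant, confirming degree 2.
Interpolating (Newton forward form) and evaluating at x = 3 gives f(3) = 33.

33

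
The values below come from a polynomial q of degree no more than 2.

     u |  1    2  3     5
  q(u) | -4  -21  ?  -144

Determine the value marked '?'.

The 3 known points determine the degree-2 polynomial uniquely.
Write q(u) = au^2 + bu + c. Substituting each data point gives a linear system:
  a + b + c = -4
  4a + 2b + c = -21
  25a + 5b + c = -144
Solving the system yields a = -6, b = 1, c = 1.
So q(u) = -6u^2 + u + 1.
Then q(3) = -50.

-50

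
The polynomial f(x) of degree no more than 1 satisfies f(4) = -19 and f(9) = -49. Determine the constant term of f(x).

5

Write f(x) = ax + b. Substituting each data point gives a linear system:
  4a + b = -19
  9a + b = -49
Solving the system yields a = -6, b = 5.
So f(x) = -6x + 5.
The constant term is 5.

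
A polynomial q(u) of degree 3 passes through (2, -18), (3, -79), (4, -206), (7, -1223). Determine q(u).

q(u) = -4u^3 + 3u^2 + 2

Write q(u) = au^3 + bu^2 + cu + d. Substituting each data point gives a linear system:
  8a + 4b + 2c + d = -18
  27a + 9b + 3c + d = -79
  64a + 16b + 4c + d = -206
  343a + 49b + 7c + d = -1223
Solving the system yields a = -4, b = 3, c = 0, d = 2.
So q(u) = -4u^3 + 3u^2 + 2.
Check: q(2) = -18. ✓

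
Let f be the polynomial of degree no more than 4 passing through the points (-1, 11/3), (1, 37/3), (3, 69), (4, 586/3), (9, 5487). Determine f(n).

f(n) = n^4 - (5/3)n^3 + n^2 + 6n + 6

Write f(n) = an^4 + bn^3 + cn^2 + dn + e. Substituting each data point gives a linear system:
  a - b + c - d + e = 11/3
  a + b + c + d + e = 37/3
  81a + 27b + 9c + 3d + e = 69
  256a + 64b + 16c + 4d + e = 586/3
  6561a + 729b + 81c + 9d + e = 5487
Solving the system yields a = 1, b = -5/3, c = 1, d = 6, e = 6.
So f(n) = n⁴ - (5/3)n³ + n² + 6n + 6.
Check: f(9) = 5487. ✓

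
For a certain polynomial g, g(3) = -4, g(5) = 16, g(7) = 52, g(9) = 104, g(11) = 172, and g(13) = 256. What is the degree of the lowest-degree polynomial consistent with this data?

Forward differences of the values at u = 3, 5, 7, 9, 11, 13:
  g  : -4  16  52  104  172  256
  Δ  : 20  36  52  68  84
  Δ^2: 16  16  16  16
  Δ^3: 0  0  0
  Δ^4: 0  0
  Δ^5: 0
The second differences are constant (16) and nonzero, while all higher differences vanish, so the minimal degree is 2.

2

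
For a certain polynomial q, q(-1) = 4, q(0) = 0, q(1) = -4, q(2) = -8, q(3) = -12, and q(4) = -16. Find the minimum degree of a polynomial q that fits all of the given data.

Forward differences of the values at t = -1, 0, 1, 2, 3, 4:
  q  : 4  0  -4  -8  -12  -16
  Δ  : -4  -4  -4  -4  -4
  Δ^2: 0  0  0  0
  Δ^3: 0  0  0
  Δ^4: 0  0
  Δ^5: 0
The first differences are constant (-4) and nonzero, while all higher differences vanish, so the minimal degree is 1.

1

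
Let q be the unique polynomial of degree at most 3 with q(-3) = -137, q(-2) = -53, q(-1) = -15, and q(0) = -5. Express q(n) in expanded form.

Write q(n) = an^3 + bn^2 + cn + d. Substituting each data point gives a linear system:
  -27a + 9b - 3c + d = -137
  -8a + 4b - 2c + d = -53
  -a + b - c + d = -15
  d = -5
Solving the system yields a = 3, b = -5, c = 2, d = -5.
So q(n) = 3n³ - 5n² + 2n - 5.
Check: q(0) = -5. ✓

q(n) = 3n^3 - 5n^2 + 2n - 5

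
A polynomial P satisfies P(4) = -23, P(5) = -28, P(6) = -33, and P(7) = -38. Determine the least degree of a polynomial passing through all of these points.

1

Forward differences of the values at s = 4, 5, 6, 7:
  P  : -23  -28  -33  -38
  Δ  : -5  -5  -5
  Δ^2: 0  0
  Δ^3: 0
The first differences are constant (-5) and nonzero, while all higher differences vanish, so the minimal degree is 1.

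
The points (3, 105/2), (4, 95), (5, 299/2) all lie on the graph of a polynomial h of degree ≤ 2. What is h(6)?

216

Forward differences of the values at n = 3, 4, 5:
  h  : 105/2  95  299/2
  Δ  : 85/2  109/2
  Δ^2: 12
The second differences are constant, confirming degree 2.
Interpolating (Newton forward form) and evaluating at n = 6 gives h(6) = 216.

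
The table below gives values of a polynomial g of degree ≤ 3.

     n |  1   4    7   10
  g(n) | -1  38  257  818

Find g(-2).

-22

Write g(n) = an^3 + bn^2 + cn + d. Substituting each data point gives a linear system:
  a + b + c + d = -1
  64a + 16b + 4c + d = 38
  343a + 49b + 7c + d = 257
  1000a + 100b + 10c + d = 818
Solving the system yields a = 1, b = -2, c = 2, d = -2.
So g(n) = n³ - 2n² + 2n - 2.
Then g(-2) = -22.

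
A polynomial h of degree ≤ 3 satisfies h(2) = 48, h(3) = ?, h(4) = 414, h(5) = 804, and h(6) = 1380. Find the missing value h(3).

174

The 4 known points determine the degree-3 polynomial uniquely.
Write h(t) = at^3 + bt^2 + ct + d. Substituting each data point gives a linear system:
  8a + 4b + 2c + d = 48
  64a + 16b + 4c + d = 414
  125a + 25b + 5c + d = 804
  216a + 36b + 6c + d = 1380
Solving the system yields a = 6, b = 3, c = -3, d = -6.
So h(t) = 6t^3 + 3t^2 - 3t - 6.
Then h(3) = 174.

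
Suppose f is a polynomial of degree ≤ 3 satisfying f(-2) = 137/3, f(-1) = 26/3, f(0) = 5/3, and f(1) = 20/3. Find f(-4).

Write f(u) = au^3 + bu^2 + cu + d. Substituting each data point gives a linear system:
  -8a + 4b - 2c + d = 137/3
  -a + b - c + d = 26/3
  d = 5/3
  a + b + c + d = 20/3
Solving the system yields a = -3, b = 6, c = 2, d = 5/3.
So f(u) = -3u^3 + 6u^2 + 2u + 5/3.
Then f(-4) = 845/3.

845/3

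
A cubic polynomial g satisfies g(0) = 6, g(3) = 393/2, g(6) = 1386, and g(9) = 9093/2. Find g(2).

Write g(x) = ax^3 + bx^2 + cx + d. Substituting each data point gives a linear system:
  d = 6
  27a + 9b + 3c + d = 393/2
  216a + 36b + 6c + d = 1386
  729a + 81b + 9c + d = 9093/2
Solving the system yields a = 6, b = 3/2, c = 5, d = 6.
So g(x) = 6x^3 + (3/2)x^2 + 5x + 6.
Then g(2) = 70.

70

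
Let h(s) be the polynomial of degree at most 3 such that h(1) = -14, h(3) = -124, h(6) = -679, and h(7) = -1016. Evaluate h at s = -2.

1

Write h(s) = as^3 + bs^2 + cs + d. Substituting each data point gives a linear system:
  a + b + c + d = -14
  27a + 9b + 3c + d = -124
  216a + 36b + 6c + d = -679
  343a + 49b + 7c + d = -1016
Solving the system yields a = -2, b = -6, c = -5, d = -1.
So h(s) = -2s³ - 6s² - 5s - 1.
Then h(-2) = 1.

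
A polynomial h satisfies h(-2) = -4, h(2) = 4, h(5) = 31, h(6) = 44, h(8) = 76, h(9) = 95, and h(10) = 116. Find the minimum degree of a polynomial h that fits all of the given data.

Divided differences on the nodes -2, 2, 5, 6, 8, 9, 10:
  order 0: -4  4  31  44  76  95  116
  order 1: 2  9  13  16  19  21
  order 2: 1  1  1  1  1
  order 3: 0  0  0  0
  order 4: 0  0  0
  order 5: 0  0
  order 6: 0
The order-2 divided differences are all 1 (nonzero) and every higher order vanishes, so the data lies on a polynomial of degree exactly 2.

2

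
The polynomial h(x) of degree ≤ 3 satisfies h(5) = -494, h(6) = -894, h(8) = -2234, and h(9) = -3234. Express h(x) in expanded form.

h(x) = -5x^3 + 5x^2 + 6

Using the Lagrange interpolation formula with nodes 5, 6, 8, 9:
  L_0(x) = (x - 6)(x - 8)(x - 9) / -12
  L_1(x) = (x - 5)(x - 8)(x - 9) / 6
  L_2(x) = (x - 5)(x - 6)(x - 9) / -6
  L_3(x) = (x - 5)(x - 6)(x - 8) / 12
Then h(x) = -494·L_0(x) - 894·L_1(x) - 2234·L_2(x) - 3234·L_3(x).
Expanding and collecting terms gives h(x) = -5x^3 + 5x^2 + 6.
Check: h(8) = -2234. ✓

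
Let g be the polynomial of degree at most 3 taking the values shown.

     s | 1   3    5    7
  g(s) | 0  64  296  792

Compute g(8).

1169

Forward differences of the values at s = 1, 3, 5, 7:
  g  : 0  64  296  792
  Δ  : 64  232  496
  Δ^2: 168  264
  Δ^3: 96
The third differences are constant, confirming degree 3.
Interpolating (Newton forward form) and evaluating at s = 8 gives g(8) = 1169.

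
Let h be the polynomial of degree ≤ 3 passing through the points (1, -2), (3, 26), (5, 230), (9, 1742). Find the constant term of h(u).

Write h(u) = au^3 + bu^2 + cu + d. Substituting each data point gives a linear system:
  a + b + c + d = -2
  27a + 9b + 3c + d = 26
  125a + 25b + 5c + d = 230
  729a + 81b + 9c + d = 1742
Solving the system yields a = 3, b = -5, c = -5, d = 5.
So h(u) = 3u^3 - 5u^2 - 5u + 5.
The constant term is 5.

5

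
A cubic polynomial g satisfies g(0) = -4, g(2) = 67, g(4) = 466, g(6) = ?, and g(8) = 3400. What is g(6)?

On equispaced nodes a degree-3 polynomial has vanishing fourth forward difference, so
  g(0) - 4·g(2) + 6·g(4) - 4·g(6) + g(8) = 0.
Substituting the known values and solving for g(6):
  -4·g(6) = -5924
  g(6) = 1481.

1481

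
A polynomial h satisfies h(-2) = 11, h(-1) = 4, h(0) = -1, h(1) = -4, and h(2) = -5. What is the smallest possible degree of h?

Forward differences of the values at x = -2, -1, 0, 1, 2:
  h  : 11  4  -1  -4  -5
  Δ  : -7  -5  -3  -1
  Δ^2: 2  2  2
  Δ^3: 0  0
  Δ^4: 0
The second differences are constant (2) and nonzero, while all higher differences vanish, so the minimal degree is 2.

2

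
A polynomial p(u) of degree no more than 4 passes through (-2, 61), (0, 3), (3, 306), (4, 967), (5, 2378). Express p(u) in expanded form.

p(u) = 4u^4 - u^3 - u^2 + 5u + 3

Write p(u) = au^4 + bu^3 + cu^2 + du + e. Substituting each data point gives a linear system:
  16a - 8b + 4c - 2d + e = 61
  e = 3
  81a + 27b + 9c + 3d + e = 306
  256a + 64b + 16c + 4d + e = 967
  625a + 125b + 25c + 5d + e = 2378
Solving the system yields a = 4, b = -1, c = -1, d = 5, e = 3.
So p(u) = 4u^4 - u^3 - u^2 + 5u + 3.
Check: p(0) = 3. ✓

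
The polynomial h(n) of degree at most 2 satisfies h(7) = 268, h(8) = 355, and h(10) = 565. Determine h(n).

h(n) = 6n^2 - 3n - 5

Using the Lagrange interpolation formula with nodes 7, 8, 10:
  L_0(n) = (n - 8)(n - 10) / 3
  L_1(n) = (n - 7)(n - 10) / -2
  L_2(n) = (n - 7)(n - 8) / 6
Then h(n) = 268·L_0(n) + 355·L_1(n) + 565·L_2(n).
Expanding and collecting terms gives h(n) = 6n^2 - 3n - 5.
Check: h(10) = 565. ✓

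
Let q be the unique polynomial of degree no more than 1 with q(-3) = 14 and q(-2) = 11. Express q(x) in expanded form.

q(x) = -3x + 5

Write q(x) = ax + b. Substituting each data point gives a linear system:
  -3a + b = 14
  -2a + b = 11
Solving the system yields a = -3, b = 5.
So q(x) = -3x + 5.
Check: q(-3) = 14. ✓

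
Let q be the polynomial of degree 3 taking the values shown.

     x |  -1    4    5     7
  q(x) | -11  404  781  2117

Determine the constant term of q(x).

-4

Write q(x) = ax^3 + bx^2 + cx + d. Substituting each data point gives a linear system:
  -a + b - c + d = -11
  64a + 16b + 4c + d = 404
  125a + 25b + 5c + d = 781
  343a + 49b + 7c + d = 2117
Solving the system yields a = 6, b = 1, c = 2, d = -4.
So q(x) = 6x^3 + x^2 + 2x - 4.
The constant term is -4.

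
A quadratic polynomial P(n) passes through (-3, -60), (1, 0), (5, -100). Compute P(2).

-10

Write P(n) = an^2 + bn + c. Substituting each data point gives a linear system:
  9a - 3b + c = -60
  a + b + c = 0
  25a + 5b + c = -100
Solving the system yields a = -5, b = 5, c = 0.
So P(n) = -5n^2 + 5n.
Then P(2) = -10.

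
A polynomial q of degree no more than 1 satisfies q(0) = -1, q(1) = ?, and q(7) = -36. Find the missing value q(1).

The 2 known points determine the degree-1 polynomial uniquely.
Write q(u) = au + b. Substituting each data point gives a linear system:
  b = -1
  7a + b = -36
Solving the system yields a = -5, b = -1.
So q(u) = -5u - 1.
Then q(1) = -6.

-6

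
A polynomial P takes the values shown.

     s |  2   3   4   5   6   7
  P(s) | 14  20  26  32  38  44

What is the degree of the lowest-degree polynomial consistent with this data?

1

Forward differences of the values at s = 2, 3, 4, 5, 6, 7:
  P  : 14  20  26  32  38  44
  Δ  : 6  6  6  6  6
  Δ^2: 0  0  0  0
  Δ^3: 0  0  0
  Δ^4: 0  0
  Δ^5: 0
The first differences are constant (6) and nonzero, while all higher differences vanish, so the minimal degree is 1.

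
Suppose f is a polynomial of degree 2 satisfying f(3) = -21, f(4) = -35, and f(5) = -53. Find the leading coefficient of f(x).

-2

Write f(x) = ax^2 + bx + c. Substituting each data point gives a linear system:
  9a + 3b + c = -21
  16a + 4b + c = -35
  25a + 5b + c = -53
Solving the system yields a = -2, b = 0, c = -3.
So f(x) = -2x² - 3.
The leading coefficient is -2.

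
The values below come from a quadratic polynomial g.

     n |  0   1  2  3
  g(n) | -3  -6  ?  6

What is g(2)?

-3

On equispaced nodes a degree-2 polynomial has vanishing third forward difference, so
  - g(0) + 3·g(1) - 3·g(2) + g(3) = 0.
Substituting the known values and solving for g(2):
  -3·g(2) = 9
  g(2) = -3.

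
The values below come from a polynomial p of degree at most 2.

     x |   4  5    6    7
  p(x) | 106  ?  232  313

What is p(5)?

163

On equispaced nodes a degree-2 polynomial has vanishing third forward difference, so
  - p(4) + 3·p(5) - 3·p(6) + p(7) = 0.
Substituting the known values and solving for p(5):
  3·p(5) = 489
  p(5) = 163.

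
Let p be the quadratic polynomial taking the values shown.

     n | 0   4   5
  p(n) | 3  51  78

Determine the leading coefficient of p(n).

3

Write p(n) = an^2 + bn + c. Substituting each data point gives a linear system:
  c = 3
  16a + 4b + c = 51
  25a + 5b + c = 78
Solving the system yields a = 3, b = 0, c = 3.
So p(n) = 3n^2 + 3.
The leading coefficient is 3.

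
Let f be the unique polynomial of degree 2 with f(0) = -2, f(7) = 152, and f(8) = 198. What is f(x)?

Write f(x) = ax^2 + bx + c. Substituting each data point gives a linear system:
  c = -2
  49a + 7b + c = 152
  64a + 8b + c = 198
Solving the system yields a = 3, b = 1, c = -2.
So f(x) = 3x^2 + x - 2.
Check: f(7) = 152. ✓

f(x) = 3x^2 + x - 2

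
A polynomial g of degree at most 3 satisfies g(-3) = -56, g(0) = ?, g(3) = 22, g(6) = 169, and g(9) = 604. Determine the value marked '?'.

On equispaced nodes a degree-3 polynomial has vanishing fourth forward difference, so
  g(-3) - 4·g(0) + 6·g(3) - 4·g(6) + g(9) = 0.
Substituting the known values and solving for g(0):
  -4·g(0) = -4
  g(0) = 1.

1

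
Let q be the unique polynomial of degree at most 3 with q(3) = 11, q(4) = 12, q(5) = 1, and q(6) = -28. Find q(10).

-444

Write q(n) = an^3 + bn^2 + cn + d. Substituting each data point gives a linear system:
  27a + 9b + 3c + d = 11
  64a + 16b + 4c + d = 12
  125a + 25b + 5c + d = 1
  216a + 36b + 6c + d = -28
Solving the system yields a = -1, b = 6, c = -4, d = -4.
So q(n) = -n³ + 6n² - 4n - 4.
Then q(10) = -444.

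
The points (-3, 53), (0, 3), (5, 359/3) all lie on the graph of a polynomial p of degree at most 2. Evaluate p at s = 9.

393

Write p(s) = as^2 + bs + c. Substituting each data point gives a linear system:
  9a - 3b + c = 53
  c = 3
  25a + 5b + c = 359/3
Solving the system yields a = 5, b = -5/3, c = 3.
So p(s) = 5s^2 - (5/3)s + 3.
Then p(9) = 393.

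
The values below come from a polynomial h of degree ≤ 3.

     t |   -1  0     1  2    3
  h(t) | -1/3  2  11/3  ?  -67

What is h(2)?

The 4 known points determine the degree-3 polynomial uniquely.
Write h(t) = at^3 + bt^2 + ct + d. Substituting each data point gives a linear system:
  -a + b - c + d = -1/3
  d = 2
  a + b + c + d = 11/3
  27a + 9b + 3c + d = -67
Solving the system yields a = -3, b = -1/3, c = 5, d = 2.
So h(t) = -3t³ - (1/3)t² + 5t + 2.
Then h(2) = -40/3.

-40/3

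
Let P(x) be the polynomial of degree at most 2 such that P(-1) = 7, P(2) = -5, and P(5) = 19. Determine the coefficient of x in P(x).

-6

Write P(x) = ax^2 + bx + c. Substituting each data point gives a linear system:
  a - b + c = 7
  4a + 2b + c = -5
  25a + 5b + c = 19
Solving the system yields a = 2, b = -6, c = -1.
So P(x) = 2x² - 6x - 1.
The coefficient of x is -6.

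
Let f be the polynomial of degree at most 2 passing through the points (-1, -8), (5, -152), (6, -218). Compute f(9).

Write f(s) = as^2 + bs + c. Substituting each data point gives a linear system:
  a - b + c = -8
  25a + 5b + c = -152
  36a + 6b + c = -218
Solving the system yields a = -6, b = 0, c = -2.
So f(s) = -6s² - 2.
Then f(9) = -488.

-488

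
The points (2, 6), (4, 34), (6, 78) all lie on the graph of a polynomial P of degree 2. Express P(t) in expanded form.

P(t) = 2t^2 + 2t - 6

Using the Lagrange interpolation formula with nodes 2, 4, 6:
  L_0(t) = (t - 4)(t - 6) / 8
  L_1(t) = (t - 2)(t - 6) / -4
  L_2(t) = (t - 2)(t - 4) / 8
Then P(t) = 6·L_0(t) + 34·L_1(t) + 78·L_2(t).
Expanding and collecting terms gives P(t) = 2t^2 + 2t - 6.
Check: P(6) = 78. ✓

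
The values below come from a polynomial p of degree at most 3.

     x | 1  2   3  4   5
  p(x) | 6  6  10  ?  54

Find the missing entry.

The 4 known points determine the degree-3 polynomial uniquely.
Write p(x) = ax^3 + bx^2 + cx + d. Substituting each data point gives a linear system:
  a + b + c + d = 6
  8a + 4b + 2c + d = 6
  27a + 9b + 3c + d = 10
  125a + 25b + 5c + d = 54
Solving the system yields a = 1, b = -4, c = 5, d = 4.
So p(x) = x^3 - 4x^2 + 5x + 4.
Then p(4) = 24.

24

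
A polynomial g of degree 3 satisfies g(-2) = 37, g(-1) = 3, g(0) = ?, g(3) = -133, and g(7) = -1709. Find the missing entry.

The 4 known points determine the degree-3 polynomial uniquely.
Write g(t) = at^3 + bt^2 + ct + d. Substituting each data point gives a linear system:
  -8a + 4b - 2c + d = 37
  -a + b - c + d = 3
  27a + 9b + 3c + d = -133
  343a + 49b + 7c + d = -1709
Solving the system yields a = -5, b = 0, c = 1, d = -1.
So g(t) = -5t^3 + t - 1.
Then g(0) = -1.

-1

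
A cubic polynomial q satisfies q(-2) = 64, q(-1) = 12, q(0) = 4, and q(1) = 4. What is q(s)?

q(s) = -6s^3 + 4s^2 + 2s + 4

Write q(s) = as^3 + bs^2 + cs + d. Substituting each data point gives a linear system:
  -8a + 4b - 2c + d = 64
  -a + b - c + d = 12
  d = 4
  a + b + c + d = 4
Solving the system yields a = -6, b = 4, c = 2, d = 4.
So q(s) = -6s^3 + 4s^2 + 2s + 4.
Check: q(-1) = 12. ✓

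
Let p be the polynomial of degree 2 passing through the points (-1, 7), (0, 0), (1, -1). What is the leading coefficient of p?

3

Write p(s) = as^2 + bs + c. Substituting each data point gives a linear system:
  a - b + c = 7
  c = 0
  a + b + c = -1
Solving the system yields a = 3, b = -4, c = 0.
So p(s) = 3s² - 4s.
The leading coefficient is 3.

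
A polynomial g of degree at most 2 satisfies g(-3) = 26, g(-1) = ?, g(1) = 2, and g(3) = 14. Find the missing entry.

6

On equispaced nodes a degree-2 polynomial has vanishing third forward difference, so
  - g(-3) + 3·g(-1) - 3·g(1) + g(3) = 0.
Substituting the known values and solving for g(-1):
  3·g(-1) = 18
  g(-1) = 6.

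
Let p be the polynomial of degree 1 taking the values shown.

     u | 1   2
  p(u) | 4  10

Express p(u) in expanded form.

Write p(u) = au + b. Substituting each data point gives a linear system:
  a + b = 4
  2a + b = 10
Solving the system yields a = 6, b = -2.
So p(u) = 6u - 2.
Check: p(1) = 4. ✓

p(u) = 6u - 2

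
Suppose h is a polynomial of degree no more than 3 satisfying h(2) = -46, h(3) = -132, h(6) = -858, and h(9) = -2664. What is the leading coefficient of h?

-3

Write h(x) = ax^3 + bx^2 + cx + d. Substituting each data point gives a linear system:
  8a + 4b + 2c + d = -46
  27a + 9b + 3c + d = -132
  216a + 36b + 6c + d = -858
  729a + 81b + 9c + d = -2664
Solving the system yields a = -3, b = -6, c = 1, d = 0.
So h(x) = -3x^3 - 6x^2 + x.
The leading coefficient is -3.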